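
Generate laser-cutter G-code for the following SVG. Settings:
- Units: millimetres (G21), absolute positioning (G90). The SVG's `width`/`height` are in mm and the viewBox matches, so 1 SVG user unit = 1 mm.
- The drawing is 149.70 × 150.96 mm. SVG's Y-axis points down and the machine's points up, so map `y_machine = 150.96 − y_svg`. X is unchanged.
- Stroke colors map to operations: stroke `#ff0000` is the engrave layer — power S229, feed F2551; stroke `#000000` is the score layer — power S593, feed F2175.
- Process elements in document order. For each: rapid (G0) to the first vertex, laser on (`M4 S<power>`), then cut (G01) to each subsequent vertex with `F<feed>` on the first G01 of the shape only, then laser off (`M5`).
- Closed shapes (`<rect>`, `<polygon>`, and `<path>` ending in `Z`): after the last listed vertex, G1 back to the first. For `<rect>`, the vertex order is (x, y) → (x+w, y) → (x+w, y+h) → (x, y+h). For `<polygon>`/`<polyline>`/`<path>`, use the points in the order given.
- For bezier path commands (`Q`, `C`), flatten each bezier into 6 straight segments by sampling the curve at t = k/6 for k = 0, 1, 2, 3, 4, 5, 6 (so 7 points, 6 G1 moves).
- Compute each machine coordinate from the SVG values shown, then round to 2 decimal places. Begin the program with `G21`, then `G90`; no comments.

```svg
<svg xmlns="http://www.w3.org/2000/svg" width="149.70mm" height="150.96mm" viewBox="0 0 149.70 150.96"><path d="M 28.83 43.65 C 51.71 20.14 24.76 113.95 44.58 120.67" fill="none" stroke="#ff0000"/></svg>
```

G21
G90
G0 X28.83 Y107.31
M4 S229
G01 X36.56 Y110.23 F2551
G01 X38.68 Y99.28
G01 X37.85 Y80.14
G01 X36.77 Y58.47
G01 X38.12 Y39.96
G01 X44.58 Y30.29
M5

1 u = 1 mm; y_m = 150.96 − y.

[1] `<path>` cubic bezier, #ff0000→engrave S229 F2551: (28.83,107.31) → (36.56,110.23) → (38.68,99.28) → (37.85,80.14) → (36.77,58.47) → (38.12,39.96) → (44.58,30.29)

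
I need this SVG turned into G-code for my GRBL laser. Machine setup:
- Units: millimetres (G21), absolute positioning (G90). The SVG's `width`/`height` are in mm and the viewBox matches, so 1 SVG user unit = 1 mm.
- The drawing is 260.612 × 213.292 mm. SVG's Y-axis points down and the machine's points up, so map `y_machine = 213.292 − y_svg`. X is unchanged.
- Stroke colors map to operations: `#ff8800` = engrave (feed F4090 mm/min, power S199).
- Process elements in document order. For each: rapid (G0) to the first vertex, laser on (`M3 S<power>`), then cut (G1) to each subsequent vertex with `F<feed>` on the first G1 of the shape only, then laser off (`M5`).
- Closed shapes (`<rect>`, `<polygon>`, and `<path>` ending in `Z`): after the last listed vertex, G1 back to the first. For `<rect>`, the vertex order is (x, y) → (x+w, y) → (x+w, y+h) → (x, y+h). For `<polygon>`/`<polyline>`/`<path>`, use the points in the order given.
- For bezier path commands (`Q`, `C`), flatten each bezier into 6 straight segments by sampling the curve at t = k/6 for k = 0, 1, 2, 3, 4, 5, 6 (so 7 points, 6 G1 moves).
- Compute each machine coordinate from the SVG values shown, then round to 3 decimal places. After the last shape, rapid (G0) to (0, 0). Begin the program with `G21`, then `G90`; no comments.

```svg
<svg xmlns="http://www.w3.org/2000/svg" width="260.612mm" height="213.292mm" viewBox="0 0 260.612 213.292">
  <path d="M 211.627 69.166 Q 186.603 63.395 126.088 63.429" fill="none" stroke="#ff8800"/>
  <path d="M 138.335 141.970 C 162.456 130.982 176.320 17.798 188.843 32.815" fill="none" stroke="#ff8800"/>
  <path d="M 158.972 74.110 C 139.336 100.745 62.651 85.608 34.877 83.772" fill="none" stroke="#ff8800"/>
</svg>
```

G21
G90
G0 X211.627 Y144.126
M3 S199
G1 X202.300 Y145.888 F4090
G1 X191.001 Y147.328
G1 X177.730 Y148.446
G1 X162.488 Y149.241
G1 X145.274 Y149.713
G1 X126.088 Y149.863
M5
G0 X138.335 Y71.322
M3 S199
G1 X149.582 Y84.266 F4090
G1 X159.367 Y107.842
G1 X167.938 Y135.651
G1 X175.543 Y161.294
G1 X182.428 Y178.369
G1 X188.843 Y180.477
M5
G0 X158.972 Y139.182
M3 S199
G1 X144.890 Y129.091 F4090
G1 X124.244 Y124.431
G1 X99.976 Y123.674
G1 X75.030 Y125.290
G1 X52.349 Y127.749
G1 X34.877 Y129.520
M5
G0 X0.000 Y0.000

viewBox `0 0 260.612 213.292` with mm width/height → 1 unit = 1 mm. Flip: y_m = 213.292 − y_svg.

**Shape 1** — `<path>` quadratic bezier, stroke `#ff8800` → engrave (S199, F4090). Control points (SVG): P0=(211.627,69.166), P1=(186.603,63.395), P2=(126.088,63.429); sampled at t=k/6. Machine vertices: (211.627,144.126) → (202.300,145.888) → (191.001,147.328) → (177.730,148.446) → (162.488,149.241) → (145.274,149.713) → (126.088,149.863). Open path.

**Shape 2** — `<path>` cubic bezier, stroke `#ff8800` → engrave (S199, F4090). Control points (SVG): P0=(138.335,141.970), P1=(162.456,130.982), P2=(176.320,17.798), P3=(188.843,32.815); sampled at t=k/6. Machine vertices: (138.335,71.322) → (149.582,84.266) → (159.367,107.842) → (167.938,135.651) → (175.543,161.294) → (182.428,178.369) → (188.843,180.477). Open path.

**Shape 3** — `<path>` cubic bezier, stroke `#ff8800` → engrave (S199, F4090). Control points (SVG): P0=(158.972,74.110), P1=(139.336,100.745), P2=(62.651,85.608), P3=(34.877,83.772); sampled at t=k/6. Machine vertices: (158.972,139.182) → (144.890,129.091) → (124.244,124.431) → (99.976,123.674) → (75.030,125.290) → (52.349,127.749) → (34.877,129.520). Open path.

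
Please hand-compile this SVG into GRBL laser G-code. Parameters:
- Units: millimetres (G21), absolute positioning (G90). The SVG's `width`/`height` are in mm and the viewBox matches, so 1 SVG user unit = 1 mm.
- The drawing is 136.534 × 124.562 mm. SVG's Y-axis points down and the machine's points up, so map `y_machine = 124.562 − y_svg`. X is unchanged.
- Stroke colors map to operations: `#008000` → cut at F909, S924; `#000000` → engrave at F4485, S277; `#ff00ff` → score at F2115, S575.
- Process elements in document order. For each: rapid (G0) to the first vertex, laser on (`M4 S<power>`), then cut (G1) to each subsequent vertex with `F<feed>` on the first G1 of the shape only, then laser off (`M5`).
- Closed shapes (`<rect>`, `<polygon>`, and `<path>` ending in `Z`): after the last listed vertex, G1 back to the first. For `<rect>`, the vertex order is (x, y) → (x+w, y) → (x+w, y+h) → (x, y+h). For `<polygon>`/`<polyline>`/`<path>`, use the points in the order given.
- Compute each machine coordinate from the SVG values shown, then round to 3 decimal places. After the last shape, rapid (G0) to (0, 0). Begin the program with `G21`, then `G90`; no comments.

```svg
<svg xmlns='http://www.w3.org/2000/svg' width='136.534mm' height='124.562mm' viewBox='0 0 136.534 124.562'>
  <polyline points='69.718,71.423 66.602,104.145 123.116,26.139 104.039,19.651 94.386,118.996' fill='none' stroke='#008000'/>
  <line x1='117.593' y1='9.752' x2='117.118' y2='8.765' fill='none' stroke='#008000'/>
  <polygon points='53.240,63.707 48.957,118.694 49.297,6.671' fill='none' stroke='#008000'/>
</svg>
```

Since the viewBox matches the mm dimensions, user units are millimetres directly. The only transform is the Y-flip y_m = 124.562 − y_svg.

Shape 1 is a open polyline drawn with `<polyline>`. Its stroke #008000 means cut at S924, F909. After flipping Y the toolpath is (69.718,53.139) → (66.602,20.417) → (123.116,98.423) → (104.039,104.911) → (94.386,5.566).

Shape 2 is a line segment drawn with `<line>`. Its stroke #008000 means cut at S924, F909. After flipping Y the toolpath is (117.593,114.810) → (117.118,115.797).

Shape 3 is a closed polygon drawn with `<polygon>`. Its stroke #008000 means cut at S924, F909. After flipping Y the toolpath is (53.240,60.855) → (48.957,5.868) → (49.297,117.891) → (53.240,60.855), returning to the start.

G21
G90
G0 X69.718 Y53.139
M4 S924
G1 X66.602 Y20.417 F909
G1 X123.116 Y98.423
G1 X104.039 Y104.911
G1 X94.386 Y5.566
M5
G0 X117.593 Y114.810
M4 S924
G1 X117.118 Y115.797 F909
M5
G0 X53.240 Y60.855
M4 S924
G1 X48.957 Y5.868 F909
G1 X49.297 Y117.891
G1 X53.240 Y60.855
M5
G0 X0.000 Y0.000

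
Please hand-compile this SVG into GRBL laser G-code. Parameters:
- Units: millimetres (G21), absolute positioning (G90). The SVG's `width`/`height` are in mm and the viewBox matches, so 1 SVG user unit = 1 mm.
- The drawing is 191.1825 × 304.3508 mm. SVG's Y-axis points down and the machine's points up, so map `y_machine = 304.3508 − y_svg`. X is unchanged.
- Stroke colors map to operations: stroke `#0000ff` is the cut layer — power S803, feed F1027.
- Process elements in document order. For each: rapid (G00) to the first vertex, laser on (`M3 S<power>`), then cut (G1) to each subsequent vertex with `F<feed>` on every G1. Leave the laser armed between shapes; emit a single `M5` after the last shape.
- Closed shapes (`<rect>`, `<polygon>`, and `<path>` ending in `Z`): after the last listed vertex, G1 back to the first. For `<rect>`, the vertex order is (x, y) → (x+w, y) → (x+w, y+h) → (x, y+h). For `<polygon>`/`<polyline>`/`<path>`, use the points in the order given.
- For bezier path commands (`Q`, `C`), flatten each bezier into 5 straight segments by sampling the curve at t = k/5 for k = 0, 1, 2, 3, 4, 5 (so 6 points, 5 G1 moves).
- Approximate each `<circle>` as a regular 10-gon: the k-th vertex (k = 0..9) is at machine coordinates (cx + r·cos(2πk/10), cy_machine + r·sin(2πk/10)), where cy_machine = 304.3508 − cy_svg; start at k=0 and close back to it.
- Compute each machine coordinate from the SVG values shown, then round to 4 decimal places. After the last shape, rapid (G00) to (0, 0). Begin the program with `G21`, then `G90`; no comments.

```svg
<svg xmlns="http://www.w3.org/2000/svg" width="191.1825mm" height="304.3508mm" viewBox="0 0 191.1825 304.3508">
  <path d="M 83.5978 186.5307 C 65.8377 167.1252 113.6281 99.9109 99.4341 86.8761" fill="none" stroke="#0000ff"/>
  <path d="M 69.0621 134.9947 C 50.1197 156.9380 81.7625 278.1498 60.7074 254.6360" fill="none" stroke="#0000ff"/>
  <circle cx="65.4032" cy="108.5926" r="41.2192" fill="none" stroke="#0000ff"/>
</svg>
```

viewBox `0 0 191.1825 304.3508` with mm width/height → 1 unit = 1 mm. Flip: y_m = 304.3508 − y_svg.

**Shape 1** — `<path>` cubic bezier, stroke `#0000ff` → cut (S803, F1027). Control points (SVG): P0=(83.5978,186.5307), P1=(65.8377,167.1252), P2=(113.6281,99.9109), P3=(99.4341,86.8761); sampled at t=k/5. Machine vertices: (83.5978,117.8201) → (79.7875,134.3845) → (85.5877,157.5277) → (94.8766,182.3540) → (101.5327,203.9682) → (99.4341,217.4747). Open path.

**Shape 2** — `<path>` cubic bezier, stroke `#0000ff` → cut (S803, F1027). Control points (SVG): P0=(69.0621,134.9947), P1=(50.1197,156.9380), P2=(81.7625,278.1498), P3=(60.7074,254.6360); sampled at t=k/5. Machine vertices: (69.0621,169.3561) → (62.9406,146.2299) → (64.0020,110.9909) → (67.2886,75.3509) → (67.8430,51.0216) → (60.7074,49.7148). Open path.

**Shape 3** — `<circle>` circle, stroke `#0000ff` → cut (S803, F1027). Machine vertices: (106.6224,195.7582) → (98.7502,219.9862) → (78.1406,234.9600) → (52.6658,234.9600) → (32.0562,219.9862) → (24.1840,195.7582) → (32.0562,171.5302) → (52.6658,156.5564) → (78.1406,156.5564) → (98.7502,171.5302) → (106.6224,195.7582). Closed: final G1 returns to the first vertex.

G21
G90
G00 X83.5978 Y117.8201
M3 S803
G1 X79.7875 Y134.3845 F1027
G1 X85.5877 Y157.5277 F1027
G1 X94.8766 Y182.3540 F1027
G1 X101.5327 Y203.9682 F1027
G1 X99.4341 Y217.4747 F1027
G00 X69.0621 Y169.3561
M3 S803
G1 X62.9406 Y146.2299 F1027
G1 X64.0020 Y110.9909 F1027
G1 X67.2886 Y75.3509 F1027
G1 X67.8430 Y51.0216 F1027
G1 X60.7074 Y49.7148 F1027
G00 X106.6224 Y195.7582
M3 S803
G1 X98.7502 Y219.9862 F1027
G1 X78.1406 Y234.9600 F1027
G1 X52.6658 Y234.9600 F1027
G1 X32.0562 Y219.9862 F1027
G1 X24.1840 Y195.7582 F1027
G1 X32.0562 Y171.5302 F1027
G1 X52.6658 Y156.5564 F1027
G1 X78.1406 Y156.5564 F1027
G1 X98.7502 Y171.5302 F1027
G1 X106.6224 Y195.7582 F1027
M5
G00 X0.0000 Y0.0000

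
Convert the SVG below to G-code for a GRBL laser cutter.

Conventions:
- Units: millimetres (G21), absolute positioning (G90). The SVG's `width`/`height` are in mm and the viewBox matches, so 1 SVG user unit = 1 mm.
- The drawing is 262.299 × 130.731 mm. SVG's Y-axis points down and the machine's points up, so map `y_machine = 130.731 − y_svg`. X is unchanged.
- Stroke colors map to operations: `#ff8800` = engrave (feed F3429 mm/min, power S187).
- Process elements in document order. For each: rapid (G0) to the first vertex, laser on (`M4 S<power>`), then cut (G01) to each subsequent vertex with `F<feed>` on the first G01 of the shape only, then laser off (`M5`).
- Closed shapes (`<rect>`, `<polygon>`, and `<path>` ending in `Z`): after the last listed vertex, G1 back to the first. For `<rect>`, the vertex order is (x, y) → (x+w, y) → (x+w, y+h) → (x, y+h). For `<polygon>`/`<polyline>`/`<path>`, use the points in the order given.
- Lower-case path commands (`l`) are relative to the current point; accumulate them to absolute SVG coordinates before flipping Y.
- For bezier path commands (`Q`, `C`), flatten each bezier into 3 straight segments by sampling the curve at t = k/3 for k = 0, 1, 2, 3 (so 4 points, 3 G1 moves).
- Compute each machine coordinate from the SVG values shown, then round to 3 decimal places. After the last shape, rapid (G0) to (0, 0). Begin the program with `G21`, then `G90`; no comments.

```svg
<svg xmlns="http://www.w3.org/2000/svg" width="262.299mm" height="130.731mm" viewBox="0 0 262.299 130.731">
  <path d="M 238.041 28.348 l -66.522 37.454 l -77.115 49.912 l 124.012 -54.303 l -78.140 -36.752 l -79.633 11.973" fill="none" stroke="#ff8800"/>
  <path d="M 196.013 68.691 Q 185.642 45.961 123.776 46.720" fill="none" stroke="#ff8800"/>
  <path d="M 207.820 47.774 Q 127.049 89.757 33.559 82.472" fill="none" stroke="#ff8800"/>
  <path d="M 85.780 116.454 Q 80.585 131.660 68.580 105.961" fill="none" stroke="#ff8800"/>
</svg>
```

Since the viewBox matches the mm dimensions, user units are millimetres directly. The only transform is the Y-flip y_m = 130.731 − y_svg.

Shape 1 is a open polyline drawn with `<path>`. Its stroke #ff8800 means engrave at S187, F3429. After flipping Y the toolpath is (238.041,102.383) → (171.519,64.929) → (94.404,15.017) → (218.416,69.320) → (140.276,106.072) → (60.643,94.099).

Shape 2 is a quadratic bezier drawn with `<path>`. Its stroke #ff8800 means engrave at S187, F3429. After flipping Y the toolpath is (196.013,62.040) → (183.377,74.583) → (159.298,81.907) → (123.776,84.011).

Shape 3 is a quadratic bezier drawn with `<path>`. Its stroke #ff8800 means engrave at S187, F3429. After flipping Y the toolpath is (207.820,82.957) → (152.559,60.443) → (94.472,48.877) → (33.559,48.259).

Shape 4 is a quadratic bezier drawn with `<path>`. Its stroke #ff8800 means engrave at S187, F3429. After flipping Y the toolpath is (85.780,14.277) → (81.560,8.685) → (75.827,12.182) → (68.580,24.770).

G21
G90
G0 X238.041 Y102.383
M4 S187
G01 X171.519 Y64.929 F3429
G01 X94.404 Y15.017
G01 X218.416 Y69.320
G01 X140.276 Y106.072
G01 X60.643 Y94.099
M5
G0 X196.013 Y62.040
M4 S187
G01 X183.377 Y74.583 F3429
G01 X159.298 Y81.907
G01 X123.776 Y84.011
M5
G0 X207.820 Y82.957
M4 S187
G01 X152.559 Y60.443 F3429
G01 X94.472 Y48.877
G01 X33.559 Y48.259
M5
G0 X85.780 Y14.277
M4 S187
G01 X81.560 Y8.685 F3429
G01 X75.827 Y12.182
G01 X68.580 Y24.770
M5
G0 X0.000 Y0.000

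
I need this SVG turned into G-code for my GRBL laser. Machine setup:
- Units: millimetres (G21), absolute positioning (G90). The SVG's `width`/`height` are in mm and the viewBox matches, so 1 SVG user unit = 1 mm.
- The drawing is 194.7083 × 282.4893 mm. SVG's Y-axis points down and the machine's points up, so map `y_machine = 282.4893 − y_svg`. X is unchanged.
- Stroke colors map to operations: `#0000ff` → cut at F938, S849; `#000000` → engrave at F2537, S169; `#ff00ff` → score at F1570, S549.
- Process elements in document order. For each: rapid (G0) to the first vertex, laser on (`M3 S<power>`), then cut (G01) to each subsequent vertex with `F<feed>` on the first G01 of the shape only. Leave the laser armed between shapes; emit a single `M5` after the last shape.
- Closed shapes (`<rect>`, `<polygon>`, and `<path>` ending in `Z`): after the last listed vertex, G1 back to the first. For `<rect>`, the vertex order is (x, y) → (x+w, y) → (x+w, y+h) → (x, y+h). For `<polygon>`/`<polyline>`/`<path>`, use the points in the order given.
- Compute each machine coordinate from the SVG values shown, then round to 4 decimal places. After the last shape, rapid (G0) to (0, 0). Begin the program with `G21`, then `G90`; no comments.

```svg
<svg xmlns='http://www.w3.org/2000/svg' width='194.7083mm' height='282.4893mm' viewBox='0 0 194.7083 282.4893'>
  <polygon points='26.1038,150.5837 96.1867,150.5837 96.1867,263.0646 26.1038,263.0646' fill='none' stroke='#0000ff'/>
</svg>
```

G21
G90
G0 X26.1038 Y131.9056
M3 S849
G01 X96.1867 Y131.9056 F938
G01 X96.1867 Y19.4247
G01 X26.1038 Y19.4247
G01 X26.1038 Y131.9056
M5
G0 X0.0000 Y0.0000

viewBox `0 0 194.7083 282.4893` with mm width/height → 1 unit = 1 mm. Flip: y_m = 282.4893 − y_svg.

**Shape 1** — `<polygon>` rectangle, stroke `#0000ff` → cut (S849, F938). Machine vertices: (26.1038,131.9056) → (96.1867,131.9056) → (96.1867,19.4247) → (26.1038,19.4247) → (26.1038,131.9056). Closed: final G1 returns to the first vertex.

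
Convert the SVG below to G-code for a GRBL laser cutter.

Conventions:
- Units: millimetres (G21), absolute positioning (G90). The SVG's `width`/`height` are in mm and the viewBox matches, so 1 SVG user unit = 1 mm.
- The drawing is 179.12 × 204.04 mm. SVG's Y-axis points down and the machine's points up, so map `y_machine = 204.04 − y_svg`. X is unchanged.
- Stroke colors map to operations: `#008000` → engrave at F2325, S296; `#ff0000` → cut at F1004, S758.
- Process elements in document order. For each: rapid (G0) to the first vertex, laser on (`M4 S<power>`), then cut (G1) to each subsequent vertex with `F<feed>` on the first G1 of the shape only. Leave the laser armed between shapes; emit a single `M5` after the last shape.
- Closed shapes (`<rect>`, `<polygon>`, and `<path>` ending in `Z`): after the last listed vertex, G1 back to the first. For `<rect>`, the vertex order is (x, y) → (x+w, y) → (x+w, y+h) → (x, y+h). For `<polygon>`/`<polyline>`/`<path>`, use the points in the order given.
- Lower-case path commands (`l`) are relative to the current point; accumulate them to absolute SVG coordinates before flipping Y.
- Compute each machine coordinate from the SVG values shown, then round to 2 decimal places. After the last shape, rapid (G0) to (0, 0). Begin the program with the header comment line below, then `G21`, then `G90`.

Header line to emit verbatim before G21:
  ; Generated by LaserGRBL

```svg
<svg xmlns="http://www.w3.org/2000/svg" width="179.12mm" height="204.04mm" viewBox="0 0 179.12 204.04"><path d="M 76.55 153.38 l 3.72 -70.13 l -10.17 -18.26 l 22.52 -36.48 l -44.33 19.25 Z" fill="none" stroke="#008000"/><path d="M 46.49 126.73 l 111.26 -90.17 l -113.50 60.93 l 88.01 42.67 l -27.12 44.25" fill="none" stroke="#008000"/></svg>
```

; Generated by LaserGRBL
G21
G90
G0 X76.55 Y50.66
M4 S296
G1 X80.27 Y120.79 F2325
G1 X70.10 Y139.05
G1 X92.62 Y175.53
G1 X48.29 Y156.28
G1 X76.55 Y50.66
G0 X46.49 Y77.31
M4 S296
G1 X157.75 Y167.48 F2325
G1 X44.25 Y106.55
G1 X132.26 Y63.88
G1 X105.14 Y19.63
M5
G0 X0.00 Y0.00

Since the viewBox matches the mm dimensions, user units are millimetres directly. The only transform is the Y-flip y_m = 204.04 − y_svg.

Shape 1 is a closed polygon drawn with `<path>`. Its stroke #008000 means engrave at S296, F2325. After flipping Y the toolpath is (76.55,50.66) → (80.27,120.79) → (70.10,139.05) → (92.62,175.53) → (48.29,156.28) → (76.55,50.66), returning to the start.

Shape 2 is a open polyline drawn with `<path>`. Its stroke #008000 means engrave at S296, F2325. After flipping Y the toolpath is (46.49,77.31) → (157.75,167.48) → (44.25,106.55) → (132.26,63.88) → (105.14,19.63).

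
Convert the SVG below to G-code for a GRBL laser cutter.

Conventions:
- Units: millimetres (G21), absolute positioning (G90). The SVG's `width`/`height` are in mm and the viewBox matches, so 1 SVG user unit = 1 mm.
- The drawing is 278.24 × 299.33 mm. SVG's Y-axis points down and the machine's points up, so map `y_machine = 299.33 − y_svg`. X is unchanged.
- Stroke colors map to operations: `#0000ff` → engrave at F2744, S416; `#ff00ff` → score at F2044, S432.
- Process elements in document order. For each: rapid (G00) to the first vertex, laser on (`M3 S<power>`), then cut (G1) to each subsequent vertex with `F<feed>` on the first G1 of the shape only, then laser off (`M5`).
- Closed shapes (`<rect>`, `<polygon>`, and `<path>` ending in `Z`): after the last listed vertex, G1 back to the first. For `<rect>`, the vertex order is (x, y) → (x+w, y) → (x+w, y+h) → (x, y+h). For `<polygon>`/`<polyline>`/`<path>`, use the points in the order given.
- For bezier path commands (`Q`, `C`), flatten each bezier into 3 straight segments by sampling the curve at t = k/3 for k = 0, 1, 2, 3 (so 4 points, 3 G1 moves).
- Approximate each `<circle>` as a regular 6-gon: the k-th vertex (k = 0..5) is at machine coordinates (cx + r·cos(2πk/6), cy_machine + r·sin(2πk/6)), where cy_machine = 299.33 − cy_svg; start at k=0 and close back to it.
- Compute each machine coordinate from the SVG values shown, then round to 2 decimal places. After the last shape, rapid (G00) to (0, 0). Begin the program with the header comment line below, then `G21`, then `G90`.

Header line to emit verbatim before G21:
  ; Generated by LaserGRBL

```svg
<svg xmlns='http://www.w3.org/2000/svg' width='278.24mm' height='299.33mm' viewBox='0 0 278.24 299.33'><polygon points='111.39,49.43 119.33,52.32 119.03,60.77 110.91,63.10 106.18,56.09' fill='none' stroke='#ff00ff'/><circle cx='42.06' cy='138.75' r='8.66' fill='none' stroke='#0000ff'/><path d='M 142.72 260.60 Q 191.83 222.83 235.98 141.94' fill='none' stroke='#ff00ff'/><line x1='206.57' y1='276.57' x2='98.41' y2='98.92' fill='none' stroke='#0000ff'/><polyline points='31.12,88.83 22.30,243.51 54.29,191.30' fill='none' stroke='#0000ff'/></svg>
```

; Generated by LaserGRBL
G21
G90
G00 X111.39 Y249.90
M3 S432
G1 X119.33 Y247.01 F2044
G1 X119.03 Y238.56
G1 X110.91 Y236.23
G1 X106.18 Y243.24
G1 X111.39 Y249.90
M5
G00 X50.72 Y160.58
M3 S416
G1 X46.39 Y168.08 F2744
G1 X37.73 Y168.08
G1 X33.40 Y160.58
G1 X37.73 Y153.08
G1 X46.39 Y153.08
G1 X50.72 Y160.58
M5
G00 X142.72 Y38.73
M3 S432
G1 X174.91 Y68.70 F2044
G1 X206.00 Y108.25
G1 X235.98 Y157.39
M5
G00 X206.57 Y22.76
M3 S416
G1 X98.41 Y200.41 F2744
M5
G00 X31.12 Y210.50
M3 S416
G1 X22.30 Y55.82 F2744
G1 X54.29 Y108.03
M5
G00 X0.00 Y0.00

Since the viewBox matches the mm dimensions, user units are millimetres directly. The only transform is the Y-flip y_m = 299.33 − y_svg.

Shape 1 is a regular polygon drawn with `<polygon>`. Its stroke #ff00ff means score at S432, F2044. After flipping Y the toolpath is (111.39,249.90) → (119.33,247.01) → (119.03,238.56) → (110.91,236.23) → (106.18,243.24) → (111.39,249.90), returning to the start.

Shape 2 is a circle drawn with `<circle>`. Its stroke #0000ff means engrave at S416, F2744. After flipping Y the toolpath is (50.72,160.58) → (46.39,168.08) → (37.73,168.08) → (33.40,160.58) → (37.73,153.08) → (46.39,153.08) → (50.72,160.58), returning to the start.

Shape 3 is a quadratic bezier drawn with `<path>`. Its stroke #ff00ff means score at S432, F2044. After flipping Y the toolpath is (142.72,38.73) → (174.91,68.70) → (206.00,108.25) → (235.98,157.39).

Shape 4 is a line segment drawn with `<line>`. Its stroke #0000ff means engrave at S416, F2744. After flipping Y the toolpath is (206.57,22.76) → (98.41,200.41).

Shape 5 is a open polyline drawn with `<polyline>`. Its stroke #0000ff means engrave at S416, F2744. After flipping Y the toolpath is (31.12,210.50) → (22.30,55.82) → (54.29,108.03).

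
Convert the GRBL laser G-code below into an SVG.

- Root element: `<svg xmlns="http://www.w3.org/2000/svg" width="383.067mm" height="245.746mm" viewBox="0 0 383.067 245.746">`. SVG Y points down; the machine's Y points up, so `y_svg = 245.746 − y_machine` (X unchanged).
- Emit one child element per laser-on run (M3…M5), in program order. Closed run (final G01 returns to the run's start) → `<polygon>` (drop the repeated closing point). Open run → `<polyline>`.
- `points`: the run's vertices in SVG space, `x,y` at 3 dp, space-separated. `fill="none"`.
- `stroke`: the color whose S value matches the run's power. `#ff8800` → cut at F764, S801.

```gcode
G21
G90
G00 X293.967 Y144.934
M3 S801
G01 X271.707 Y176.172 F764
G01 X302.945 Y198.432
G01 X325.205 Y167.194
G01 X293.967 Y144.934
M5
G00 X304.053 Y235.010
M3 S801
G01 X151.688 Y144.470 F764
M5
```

<svg xmlns="http://www.w3.org/2000/svg" width="383.067mm" height="245.746mm" viewBox="0 0 383.067 245.746">
  <polygon points="293.967,100.812 271.707,69.574 302.945,47.314 325.205,78.552" fill="none" stroke="#ff8800"/>
  <polyline points="304.053,10.736 151.688,101.276" fill="none" stroke="#ff8800"/>
</svg>

Machine Y-up, SVG Y-down with viewBox height 245.746, so y_svg = 245.746 − y_machine; X carries over. Every run uses S801, so all elements get stroke `#ff8800` (cut).

Run 1: The run returns to its start, so emit a `<polygon>` with points (Y-flipped): 293.967,100.812 271.707,69.574 302.945,47.314 325.205,78.552.

Run 2: The run is open, so emit a `<polyline>` with points (Y-flipped): 304.053,10.736 151.688,101.276.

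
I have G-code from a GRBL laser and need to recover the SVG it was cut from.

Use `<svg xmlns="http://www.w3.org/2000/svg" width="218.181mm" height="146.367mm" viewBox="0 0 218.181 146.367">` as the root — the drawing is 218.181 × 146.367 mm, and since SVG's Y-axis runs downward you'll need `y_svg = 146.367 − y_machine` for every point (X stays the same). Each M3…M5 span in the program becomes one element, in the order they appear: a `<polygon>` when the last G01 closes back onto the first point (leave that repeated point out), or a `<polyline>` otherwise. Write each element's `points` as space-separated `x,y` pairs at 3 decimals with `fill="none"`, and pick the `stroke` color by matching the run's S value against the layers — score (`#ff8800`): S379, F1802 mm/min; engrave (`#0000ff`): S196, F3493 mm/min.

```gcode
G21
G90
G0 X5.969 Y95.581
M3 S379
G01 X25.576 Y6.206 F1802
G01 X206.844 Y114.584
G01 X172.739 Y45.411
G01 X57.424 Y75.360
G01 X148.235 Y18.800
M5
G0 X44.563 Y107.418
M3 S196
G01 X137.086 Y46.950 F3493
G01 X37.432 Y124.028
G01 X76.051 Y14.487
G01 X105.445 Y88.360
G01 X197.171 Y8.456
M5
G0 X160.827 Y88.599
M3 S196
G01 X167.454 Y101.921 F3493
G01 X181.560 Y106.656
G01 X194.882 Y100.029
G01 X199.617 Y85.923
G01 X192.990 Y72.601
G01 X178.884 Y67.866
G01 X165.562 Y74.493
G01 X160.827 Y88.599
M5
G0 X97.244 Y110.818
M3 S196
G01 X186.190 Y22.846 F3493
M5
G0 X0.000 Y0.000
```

y_svg = 146.367 − y_m.

[1] S379→`#ff8800` (score); open run; points: 5.969,50.786 25.576,140.161 206.844,31.783 172.739,100.956 57.424,71.007 148.235,127.567

[2] S196→`#0000ff` (engrave); open run; points: 44.563,38.949 137.086,99.417 37.432,22.339 76.051,131.880 105.445,58.007 197.171,137.911

[3] S196→`#0000ff` (engrave); closed run; points: 160.827,57.768 167.454,44.446 181.560,39.711 194.882,46.338 199.617,60.444 192.990,73.766 178.884,78.501 165.562,71.874

[4] S196→`#0000ff` (engrave); open run; points: 97.244,35.549 186.190,123.521

<svg xmlns="http://www.w3.org/2000/svg" width="218.181mm" height="146.367mm" viewBox="0 0 218.181 146.367">
  <polyline points="5.969,50.786 25.576,140.161 206.844,31.783 172.739,100.956 57.424,71.007 148.235,127.567" fill="none" stroke="#ff8800"/>
  <polyline points="44.563,38.949 137.086,99.417 37.432,22.339 76.051,131.880 105.445,58.007 197.171,137.911" fill="none" stroke="#0000ff"/>
  <polygon points="160.827,57.768 167.454,44.446 181.560,39.711 194.882,46.338 199.617,60.444 192.990,73.766 178.884,78.501 165.562,71.874" fill="none" stroke="#0000ff"/>
  <polyline points="97.244,35.549 186.190,123.521" fill="none" stroke="#0000ff"/>
</svg>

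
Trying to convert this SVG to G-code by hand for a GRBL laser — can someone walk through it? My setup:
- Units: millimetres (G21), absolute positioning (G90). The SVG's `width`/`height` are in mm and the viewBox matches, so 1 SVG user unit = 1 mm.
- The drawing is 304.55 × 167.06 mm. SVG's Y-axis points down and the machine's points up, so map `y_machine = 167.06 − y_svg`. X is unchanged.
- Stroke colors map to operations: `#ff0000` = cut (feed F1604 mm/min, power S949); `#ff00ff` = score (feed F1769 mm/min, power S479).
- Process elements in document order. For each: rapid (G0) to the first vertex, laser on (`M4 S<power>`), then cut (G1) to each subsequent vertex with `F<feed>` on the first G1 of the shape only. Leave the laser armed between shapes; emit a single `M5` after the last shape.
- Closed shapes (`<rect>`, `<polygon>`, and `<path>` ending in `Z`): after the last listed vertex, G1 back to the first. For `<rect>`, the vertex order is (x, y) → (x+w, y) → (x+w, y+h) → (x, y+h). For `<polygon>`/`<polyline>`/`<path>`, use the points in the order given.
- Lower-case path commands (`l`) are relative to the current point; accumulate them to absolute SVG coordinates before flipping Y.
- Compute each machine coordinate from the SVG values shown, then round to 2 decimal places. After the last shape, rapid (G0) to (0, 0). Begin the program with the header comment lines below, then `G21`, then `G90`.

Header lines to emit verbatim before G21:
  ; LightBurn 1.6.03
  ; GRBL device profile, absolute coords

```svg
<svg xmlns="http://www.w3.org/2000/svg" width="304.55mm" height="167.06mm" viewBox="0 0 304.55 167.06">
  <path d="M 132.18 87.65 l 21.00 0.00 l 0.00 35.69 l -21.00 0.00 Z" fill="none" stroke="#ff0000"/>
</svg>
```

1 u = 1 mm; y_m = 167.06 − y.

[1] `<path>` rectangle, #ff0000→cut S949 F1604: (132.18,79.41) → (153.18,79.41) → (153.18,43.72) → (132.18,43.72) → (132.18,79.41) (closed)

; LightBurn 1.6.03
; GRBL device profile, absolute coords
G21
G90
G0 X132.18 Y79.41
M4 S949
G1 X153.18 Y79.41 F1604
G1 X153.18 Y43.72
G1 X132.18 Y43.72
G1 X132.18 Y79.41
M5
G0 X0.00 Y0.00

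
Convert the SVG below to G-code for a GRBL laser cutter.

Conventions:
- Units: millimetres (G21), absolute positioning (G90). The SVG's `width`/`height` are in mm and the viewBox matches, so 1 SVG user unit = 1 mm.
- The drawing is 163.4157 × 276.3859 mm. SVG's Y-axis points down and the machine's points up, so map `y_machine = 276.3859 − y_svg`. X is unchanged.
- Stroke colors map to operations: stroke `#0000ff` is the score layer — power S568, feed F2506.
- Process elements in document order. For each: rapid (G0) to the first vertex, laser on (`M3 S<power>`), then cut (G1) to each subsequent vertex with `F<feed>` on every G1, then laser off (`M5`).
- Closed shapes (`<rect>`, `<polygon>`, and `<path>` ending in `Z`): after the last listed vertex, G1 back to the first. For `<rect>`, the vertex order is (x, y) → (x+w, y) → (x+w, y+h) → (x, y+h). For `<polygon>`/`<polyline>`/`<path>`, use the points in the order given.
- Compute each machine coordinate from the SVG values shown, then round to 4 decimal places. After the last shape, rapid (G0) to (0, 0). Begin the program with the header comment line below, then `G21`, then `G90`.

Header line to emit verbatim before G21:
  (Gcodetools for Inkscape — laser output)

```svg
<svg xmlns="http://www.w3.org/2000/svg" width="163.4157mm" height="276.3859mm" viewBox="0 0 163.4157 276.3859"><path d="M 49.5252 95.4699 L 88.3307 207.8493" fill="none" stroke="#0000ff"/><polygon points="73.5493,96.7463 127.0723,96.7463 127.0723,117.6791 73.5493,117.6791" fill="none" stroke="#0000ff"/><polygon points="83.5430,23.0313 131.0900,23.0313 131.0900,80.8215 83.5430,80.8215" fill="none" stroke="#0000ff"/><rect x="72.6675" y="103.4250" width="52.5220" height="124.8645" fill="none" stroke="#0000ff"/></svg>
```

(Gcodetools for Inkscape — laser output)
G21
G90
G0 X49.5252 Y180.9160
M3 S568
G1 X88.3307 Y68.5366 F2506
M5
G0 X73.5493 Y179.6396
M3 S568
G1 X127.0723 Y179.6396 F2506
G1 X127.0723 Y158.7068 F2506
G1 X73.5493 Y158.7068 F2506
G1 X73.5493 Y179.6396 F2506
M5
G0 X83.5430 Y253.3546
M3 S568
G1 X131.0900 Y253.3546 F2506
G1 X131.0900 Y195.5644 F2506
G1 X83.5430 Y195.5644 F2506
G1 X83.5430 Y253.3546 F2506
M5
G0 X72.6675 Y172.9609
M3 S568
G1 X125.1895 Y172.9609 F2506
G1 X125.1895 Y48.0964 F2506
G1 X72.6675 Y48.0964 F2506
G1 X72.6675 Y172.9609 F2506
M5
G0 X0.0000 Y0.0000

viewBox `0 0 163.4157 276.3859` with mm width/height → 1 unit = 1 mm. Flip: y_m = 276.3859 − y_svg.

**Shape 1** — `<path>` line segment, stroke `#0000ff` → score (S568, F2506). Machine vertices: (49.5252,180.9160) → (88.3307,68.5366). Open path.

**Shape 2** — `<polygon>` rectangle, stroke `#0000ff` → score (S568, F2506). Machine vertices: (73.5493,179.6396) → (127.0723,179.6396) → (127.0723,158.7068) → (73.5493,158.7068) → (73.5493,179.6396). Closed: final G1 returns to the first vertex.

**Shape 3** — `<polygon>` rectangle, stroke `#0000ff` → score (S568, F2506). Machine vertices: (83.5430,253.3546) → (131.0900,253.3546) → (131.0900,195.5644) → (83.5430,195.5644) → (83.5430,253.3546). Closed: final G1 returns to the first vertex.

**Shape 4** — `<rect>` rectangle, stroke `#0000ff` → score (S568, F2506). Machine vertices: (72.6675,172.9609) → (125.1895,172.9609) → (125.1895,48.0964) → (72.6675,48.0964) → (72.6675,172.9609). Closed: final G1 returns to the first vertex.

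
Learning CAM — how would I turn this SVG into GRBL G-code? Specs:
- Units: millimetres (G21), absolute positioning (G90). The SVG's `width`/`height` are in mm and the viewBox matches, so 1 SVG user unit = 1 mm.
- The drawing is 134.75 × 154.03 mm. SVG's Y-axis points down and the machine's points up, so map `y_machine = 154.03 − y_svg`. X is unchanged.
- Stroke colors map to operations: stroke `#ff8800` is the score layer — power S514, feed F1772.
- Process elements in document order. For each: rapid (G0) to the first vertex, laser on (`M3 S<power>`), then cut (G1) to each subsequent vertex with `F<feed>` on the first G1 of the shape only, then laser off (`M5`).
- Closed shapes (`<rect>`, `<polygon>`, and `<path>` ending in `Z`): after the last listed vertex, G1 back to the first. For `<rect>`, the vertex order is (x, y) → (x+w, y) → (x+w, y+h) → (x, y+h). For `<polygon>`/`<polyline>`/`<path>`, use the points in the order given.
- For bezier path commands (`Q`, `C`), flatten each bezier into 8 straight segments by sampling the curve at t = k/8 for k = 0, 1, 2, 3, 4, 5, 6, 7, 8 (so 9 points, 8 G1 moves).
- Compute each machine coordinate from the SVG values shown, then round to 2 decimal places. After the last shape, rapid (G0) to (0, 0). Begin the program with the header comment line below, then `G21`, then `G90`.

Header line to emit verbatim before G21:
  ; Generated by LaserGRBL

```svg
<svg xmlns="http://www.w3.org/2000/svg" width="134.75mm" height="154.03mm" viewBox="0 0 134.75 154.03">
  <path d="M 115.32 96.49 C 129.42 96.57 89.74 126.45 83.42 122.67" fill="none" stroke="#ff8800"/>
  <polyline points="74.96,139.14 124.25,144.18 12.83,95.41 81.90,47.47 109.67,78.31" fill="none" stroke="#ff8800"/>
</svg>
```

1 u = 1 mm; y_m = 154.03 − y.

[1] `<path>` cubic bezier, #ff8800→score S514 F1772: (115.32,57.54) → (118.26,56.24) → (117.17,52.88) → (113.09,48.22) → (107.03,43.00) → (100.01,37.96) → (93.05,33.84) → (87.18,31.40) → (83.42,31.36)

[2] `<polyline>` open polyline, #ff8800→score S514 F1772: (74.96,14.89) → (124.25,9.85) → (12.83,58.62) → (81.90,106.56) → (109.67,75.72)

; Generated by LaserGRBL
G21
G90
G0 X115.32 Y57.54
M3 S514
G1 X118.26 Y56.24 F1772
G1 X117.17 Y52.88
G1 X113.09 Y48.22
G1 X107.03 Y43.00
G1 X100.01 Y37.96
G1 X93.05 Y33.84
G1 X87.18 Y31.40
G1 X83.42 Y31.36
M5
G0 X74.96 Y14.89
M3 S514
G1 X124.25 Y9.85 F1772
G1 X12.83 Y58.62
G1 X81.90 Y106.56
G1 X109.67 Y75.72
M5
G0 X0.00 Y0.00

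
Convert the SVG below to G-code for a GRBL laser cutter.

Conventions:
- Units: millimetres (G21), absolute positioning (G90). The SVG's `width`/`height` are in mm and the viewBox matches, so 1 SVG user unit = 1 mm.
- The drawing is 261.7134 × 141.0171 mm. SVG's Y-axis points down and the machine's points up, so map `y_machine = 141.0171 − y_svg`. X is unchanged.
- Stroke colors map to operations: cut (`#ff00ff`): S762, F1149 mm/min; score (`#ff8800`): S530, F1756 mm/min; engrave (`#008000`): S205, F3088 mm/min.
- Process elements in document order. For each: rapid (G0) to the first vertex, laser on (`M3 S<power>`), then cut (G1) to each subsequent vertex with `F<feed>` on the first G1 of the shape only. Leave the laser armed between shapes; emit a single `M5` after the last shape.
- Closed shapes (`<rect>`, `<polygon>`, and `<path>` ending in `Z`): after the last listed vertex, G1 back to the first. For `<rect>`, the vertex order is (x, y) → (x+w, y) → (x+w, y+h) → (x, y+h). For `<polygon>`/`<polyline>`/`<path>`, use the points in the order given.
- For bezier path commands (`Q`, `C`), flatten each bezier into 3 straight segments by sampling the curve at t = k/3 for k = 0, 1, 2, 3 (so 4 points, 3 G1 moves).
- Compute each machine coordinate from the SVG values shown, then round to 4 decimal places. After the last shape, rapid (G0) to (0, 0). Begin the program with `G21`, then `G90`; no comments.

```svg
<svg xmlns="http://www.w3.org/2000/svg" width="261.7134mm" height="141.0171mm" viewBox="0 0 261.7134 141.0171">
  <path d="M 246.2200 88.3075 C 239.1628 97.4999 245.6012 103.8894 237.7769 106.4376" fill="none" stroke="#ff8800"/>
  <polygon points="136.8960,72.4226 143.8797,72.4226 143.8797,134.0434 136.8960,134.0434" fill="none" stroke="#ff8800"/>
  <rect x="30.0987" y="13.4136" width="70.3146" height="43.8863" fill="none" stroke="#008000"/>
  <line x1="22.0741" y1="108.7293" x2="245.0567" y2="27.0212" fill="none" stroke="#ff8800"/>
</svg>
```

G21
G90
G0 X246.2200 Y52.7096
M3 S530
G1 X242.6332 Y44.4900 F1756
G1 X241.8751 Y38.3697
G1 X237.7769 Y34.5795
G0 X136.8960 Y68.5945
M3 S530
G1 X143.8797 Y68.5945 F1756
G1 X143.8797 Y6.9737
G1 X136.8960 Y6.9737
G1 X136.8960 Y68.5945
G0 X30.0987 Y127.6035
M3 S205
G1 X100.4133 Y127.6035 F3088
G1 X100.4133 Y83.7172
G1 X30.0987 Y83.7172
G1 X30.0987 Y127.6035
G0 X22.0741 Y32.2878
M3 S530
G1 X245.0567 Y113.9959 F1756
M5
G0 X0.0000 Y0.0000

1 u = 1 mm; y_m = 141.0171 − y.

[1] `<path>` cubic bezier, #ff8800→score S530 F1756: (246.2200,52.7096) → (242.6332,44.4900) → (241.8751,38.3697) → (237.7769,34.5795)

[2] `<polygon>` rectangle, #ff8800→score S530 F1756: (136.8960,68.5945) → (143.8797,68.5945) → (143.8797,6.9737) → (136.8960,6.9737) → (136.8960,68.5945) (closed)

[3] `<rect>` rectangle, #008000→engrave S205 F3088: (30.0987,127.6035) → (100.4133,127.6035) → (100.4133,83.7172) → (30.0987,83.7172) → (30.0987,127.6035) (closed)

[4] `<line>` line segment, #ff8800→score S530 F1756: (22.0741,32.2878) → (245.0567,113.9959)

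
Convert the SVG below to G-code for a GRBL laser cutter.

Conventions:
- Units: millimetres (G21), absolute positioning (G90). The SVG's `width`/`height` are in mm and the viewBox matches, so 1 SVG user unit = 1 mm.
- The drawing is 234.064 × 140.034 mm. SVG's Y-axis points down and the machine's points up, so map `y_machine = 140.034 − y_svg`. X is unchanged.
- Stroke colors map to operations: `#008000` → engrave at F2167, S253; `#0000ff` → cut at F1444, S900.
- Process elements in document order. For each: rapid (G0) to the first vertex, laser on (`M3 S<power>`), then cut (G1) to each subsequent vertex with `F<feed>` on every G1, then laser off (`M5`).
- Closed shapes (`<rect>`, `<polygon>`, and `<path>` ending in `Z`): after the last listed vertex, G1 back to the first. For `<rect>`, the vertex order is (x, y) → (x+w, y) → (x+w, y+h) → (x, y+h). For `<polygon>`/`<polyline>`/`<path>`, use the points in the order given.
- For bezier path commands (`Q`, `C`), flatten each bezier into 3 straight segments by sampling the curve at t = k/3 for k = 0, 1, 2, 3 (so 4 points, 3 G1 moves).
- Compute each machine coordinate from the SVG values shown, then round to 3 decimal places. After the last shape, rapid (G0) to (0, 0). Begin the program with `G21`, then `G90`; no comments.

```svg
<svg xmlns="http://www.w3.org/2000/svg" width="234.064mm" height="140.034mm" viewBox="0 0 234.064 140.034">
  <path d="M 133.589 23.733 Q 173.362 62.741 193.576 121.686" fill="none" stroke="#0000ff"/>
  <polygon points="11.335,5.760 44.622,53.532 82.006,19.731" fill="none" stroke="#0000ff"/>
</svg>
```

Since the viewBox matches the mm dimensions, user units are millimetres directly. The only transform is the Y-flip y_m = 140.034 − y_svg.

Shape 1 is a quadratic bezier drawn with `<path>`. Its stroke #0000ff means cut at S900, F1444. After flipping Y the toolpath is (133.589,116.301) → (157.931,88.080) → (177.927,55.429) → (193.576,18.348).

Shape 2 is a closed polygon drawn with `<polygon>`. Its stroke #0000ff means cut at S900, F1444. After flipping Y the toolpath is (11.335,134.274) → (44.622,86.502) → (82.006,120.303) → (11.335,134.274), returning to the start.

G21
G90
G0 X133.589 Y116.301
M3 S900
G1 X157.931 Y88.080 F1444
G1 X177.927 Y55.429 F1444
G1 X193.576 Y18.348 F1444
M5
G0 X11.335 Y134.274
M3 S900
G1 X44.622 Y86.502 F1444
G1 X82.006 Y120.303 F1444
G1 X11.335 Y134.274 F1444
M5
G0 X0.000 Y0.000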